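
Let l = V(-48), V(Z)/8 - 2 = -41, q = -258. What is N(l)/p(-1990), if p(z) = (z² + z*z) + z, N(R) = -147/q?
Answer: 49/680966060 ≈ 7.1957e-8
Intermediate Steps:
V(Z) = -312 (V(Z) = 16 + 8*(-41) = 16 - 328 = -312)
l = -312
N(R) = 49/86 (N(R) = -147/(-258) = -147*(-1/258) = 49/86)
p(z) = z + 2*z² (p(z) = (z² + z²) + z = 2*z² + z = z + 2*z²)
N(l)/p(-1990) = 49/(86*((-1990*(1 + 2*(-1990))))) = 49/(86*((-1990*(1 - 3980)))) = 49/(86*((-1990*(-3979)))) = (49/86)/7918210 = (49/86)*(1/7918210) = 49/680966060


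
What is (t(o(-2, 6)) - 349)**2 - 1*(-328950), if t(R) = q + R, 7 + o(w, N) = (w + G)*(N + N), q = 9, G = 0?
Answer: 466591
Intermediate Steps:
o(w, N) = -7 + 2*N*w (o(w, N) = -7 + (w + 0)*(N + N) = -7 + w*(2*N) = -7 + 2*N*w)
t(R) = 9 + R
(t(o(-2, 6)) - 349)**2 - 1*(-328950) = ((9 + (-7 + 2*6*(-2))) - 349)**2 - 1*(-328950) = ((9 + (-7 - 24)) - 349)**2 + 328950 = ((9 - 31) - 349)**2 + 328950 = (-22 - 349)**2 + 328950 = (-371)**2 + 328950 = 137641 + 328950 = 466591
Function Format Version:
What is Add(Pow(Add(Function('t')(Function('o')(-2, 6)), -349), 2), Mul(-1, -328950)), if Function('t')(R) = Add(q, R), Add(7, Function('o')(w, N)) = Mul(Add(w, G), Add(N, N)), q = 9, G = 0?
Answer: 466591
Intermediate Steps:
Function('o')(w, N) = Add(-7, Mul(2, N, w)) (Function('o')(w, N) = Add(-7, Mul(Add(w, 0), Add(N, N))) = Add(-7, Mul(w, Mul(2, N))) = Add(-7, Mul(2, N, w)))
Function('t')(R) = Add(9, R)
Add(Pow(Add(Function('t')(Function('o')(-2, 6)), -349), 2), Mul(-1, -328950)) = Add(Pow(Add(Add(9, Add(-7, Mul(2, 6, -2))), -349), 2), Mul(-1, -328950)) = Add(Pow(Add(Add(9, Add(-7, -24)), -349), 2), 328950) = Add(Pow(Add(Add(9, -31), -349), 2), 328950) = Add(Pow(Add(-22, -349), 2), 328950) = Add(Pow(-371, 2), 328950) = Add(137641, 328950) = 466591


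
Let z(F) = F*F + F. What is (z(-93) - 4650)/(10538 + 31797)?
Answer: 3906/42335 ≈ 0.092264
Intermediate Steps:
z(F) = F + F² (z(F) = F² + F = F + F²)
(z(-93) - 4650)/(10538 + 31797) = (-93*(1 - 93) - 4650)/(10538 + 31797) = (-93*(-92) - 4650)/42335 = (8556 - 4650)*(1/42335) = 3906*(1/42335) = 3906/42335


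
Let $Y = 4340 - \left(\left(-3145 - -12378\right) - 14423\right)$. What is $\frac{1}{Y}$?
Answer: $\frac{1}{9530} \approx 0.00010493$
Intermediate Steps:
$Y = 9530$ ($Y = 4340 - \left(\left(-3145 + 12378\right) - 14423\right) = 4340 - \left(9233 - 14423\right) = 4340 - -5190 = 4340 + 5190 = 9530$)
$\frac{1}{Y} = \frac{1}{9530}$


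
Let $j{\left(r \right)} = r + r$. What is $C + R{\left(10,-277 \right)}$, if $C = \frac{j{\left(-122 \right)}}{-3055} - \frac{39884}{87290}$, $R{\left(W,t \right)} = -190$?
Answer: $- \frac{5076802736}{26667095} \approx -190.38$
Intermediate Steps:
$j{\left(r \right)} = 2 r$
$C = - \frac{10054686}{26667095}$ ($C = \frac{2 \left(-122\right)}{-3055} - \frac{39884}{87290} = \left(-244\right) \left(- \frac{1}{3055}\right) - \frac{19942}{43645} = \frac{244}{3055} - \frac{19942}{43645} = - \frac{10054686}{26667095} \approx -0.37704$)
$C + R{\left(10,-277 \right)} = - \frac{10054686}{26667095} - 190 = - \frac{5076802736}{26667095}$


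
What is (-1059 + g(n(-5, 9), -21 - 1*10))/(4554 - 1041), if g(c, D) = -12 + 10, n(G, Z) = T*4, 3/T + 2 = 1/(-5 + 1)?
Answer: -1061/3513 ≈ -0.30202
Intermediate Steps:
T = -4/3 (T = 3/(-2 + 1/(-5 + 1)) = 3/(-2 + 1/(-4)) = 3/(-2 - ¼) = 3/(-9/4) = 3*(-4/9) = -4/3 ≈ -1.3333)
n(G, Z) = -16/3 (n(G, Z) = -4/3*4 = -16/3)
g(c, D) = -2
(-1059 + g(n(-5, 9), -21 - 1*10))/(4554 - 1041) = (-1059 - 2)/(4554 - 1041) = -1061/3513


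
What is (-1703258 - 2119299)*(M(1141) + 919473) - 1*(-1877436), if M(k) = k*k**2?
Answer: -5681717586282122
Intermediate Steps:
M(k) = k**3
(-1703258 - 2119299)*(M(1141) + 919473) - 1*(-1877436) = (-1703258 - 2119299)*(1141**3 + 919473) - 1*(-1877436) = -3822557*(1485446221 + 919473) + 1877436 = -3822557*1486365694 + 1877436 = -5681717588159558 + 1877436 = -5681717586282122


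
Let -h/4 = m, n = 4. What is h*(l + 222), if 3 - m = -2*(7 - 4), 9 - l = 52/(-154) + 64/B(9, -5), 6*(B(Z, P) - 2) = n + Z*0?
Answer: -574740/77 ≈ -7464.2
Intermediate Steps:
B(Z, P) = 8/3 (B(Z, P) = 2 + (4 + Z*0)/6 = 2 + (4 + 0)/6 = 2 + (1/6)*4 = 2 + 2/3 = 8/3)
l = -1129/77 (l = 9 - (52/(-154) + 64/(8/3)) = 9 - (52*(-1/154) + 64*(3/8)) = 9 - (-26/77 + 24) = 9 - 1*1822/77 = 9 - 1822/77 = -1129/77 ≈ -14.662)
m = 9 (m = 3 - (-2)*(7 - 4) = 3 - (-2)*3 = 3 - 1*(-6) = 3 + 6 = 9)
h = -36 (h = -4*9 = -36)
h*(l + 222) = -36*(-1129/77 + 222) = -36*15965/77 = -574740/77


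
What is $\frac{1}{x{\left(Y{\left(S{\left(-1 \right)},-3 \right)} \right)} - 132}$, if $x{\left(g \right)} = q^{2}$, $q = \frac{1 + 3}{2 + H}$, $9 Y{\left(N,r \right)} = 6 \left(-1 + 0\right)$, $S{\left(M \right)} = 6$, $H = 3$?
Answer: $- \frac{25}{3284} \approx -0.0076127$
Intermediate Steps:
$Y{\left(N,r \right)} = - \frac{2}{3}$ ($Y{\left(N,r \right)} = \frac{6 \left(-1 + 0\right)}{9} = \frac{6 \left(-1\right)}{9} = \frac{1}{9} \left(-6\right) = - \frac{2}{3}$)
$q = \frac{4}{5}$ ($q = \frac{1 + 3}{2 + 3} = \frac{4}{5} \approx 0.8$)
$x{\left(g \right)} = \frac{16}{25}$ ($x{\left(g \right)} = \left(\frac{4}{5}\right)^{2} = \frac{16}{25}$)
$\frac{1}{x{\left(Y{\left(S{\left(-1 \right)},-3 \right)} \right)} - 132} = \frac{1}{\frac{16}{25} - 132} = \frac{1}{- \frac{3284}{25}} = - \frac{25}{3284}$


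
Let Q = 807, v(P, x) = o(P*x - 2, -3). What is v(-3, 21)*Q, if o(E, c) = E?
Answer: -52455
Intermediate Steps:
v(P, x) = -2 + P*x (v(P, x) = P*x - 2 = -2 + P*x)
v(-3, 21)*Q = (-2 - 3*21)*807 = (-2 - 63)*807 = -65*807 = -52455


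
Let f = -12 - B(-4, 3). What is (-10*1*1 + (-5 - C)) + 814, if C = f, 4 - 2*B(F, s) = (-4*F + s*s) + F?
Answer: 1605/2 ≈ 802.50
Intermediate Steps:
B(F, s) = 2 - s²/2 + 3*F/2 (B(F, s) = 2 - ((-4*F + s*s) + F)/2 = 2 - ((-4*F + s²) + F)/2 = 2 - ((s² - 4*F) + F)/2 = 2 - (s² - 3*F)/2 = 2 + (-s²/2 + 3*F/2) = 2 - s²/2 + 3*F/2)
f = -7/2 (f = -12 - (2 - ½*3² + (3/2)*(-4)) = -12 - (2 - ½*9 - 6) = -12 - (2 - 9/2 - 6) = -12 - 1*(-17/2) = -12 + 17/2 = -7/2 ≈ -3.5000)
C = -7/2 ≈ -3.5000
(-10*1*1 + (-5 - C)) + 814 = (-10*1*1 + (-5 - 1*(-7/2))) + 814 = (-10*1 + (-5 + 7/2)) + 814 = (-10 - 3/2) + 814 = -23/2 + 814 = 1605/2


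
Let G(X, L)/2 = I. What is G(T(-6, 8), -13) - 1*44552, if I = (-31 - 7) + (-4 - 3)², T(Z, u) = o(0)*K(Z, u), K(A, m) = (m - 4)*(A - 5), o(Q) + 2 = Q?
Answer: -44530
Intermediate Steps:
o(Q) = -2 + Q
K(A, m) = (-5 + A)*(-4 + m) (K(A, m) = (-4 + m)*(-5 + A) = (-5 + A)*(-4 + m))
T(Z, u) = -40 + 8*Z + 10*u - 2*Z*u (T(Z, u) = (-2 + 0)*(20 - 5*u - 4*Z + Z*u) = -2*(20 - 5*u - 4*Z + Z*u) = -40 + 8*Z + 10*u - 2*Z*u)
I = 11 (I = -38 + (-7)² = -38 + 49 = 11)
G(X, L) = 22 (G(X, L) = 2*11 = 22)
G(T(-6, 8), -13) - 1*44552 = 22 - 1*44552 = 22 - 44552 = -44530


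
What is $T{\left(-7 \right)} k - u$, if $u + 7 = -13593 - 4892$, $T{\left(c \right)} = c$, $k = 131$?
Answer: $17575$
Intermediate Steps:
$u = -18492$ ($u = -7 - 18485 = -18492$)
$T{\left(-7 \right)} k - u = \left(-7\right) 131 - -18492 = -917 + 18492 = 17575$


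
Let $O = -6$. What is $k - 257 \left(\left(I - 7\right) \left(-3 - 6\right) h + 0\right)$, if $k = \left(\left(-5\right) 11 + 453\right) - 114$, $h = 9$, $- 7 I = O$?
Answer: $- \frac{893143}{7} \approx -1.2759 \cdot 10^{5}$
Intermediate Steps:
$I = \frac{6}{7}$ ($I = \left(- \frac{1}{7}\right) \left(-6\right) = \frac{6}{7} \approx 0.85714$)
$k = 284$ ($k = \left(-55 + 453\right) - 114 = 398 - 114 = 284$)
$k - 257 \left(\left(I - 7\right) \left(-3 - 6\right) h + 0\right) = 284 - 257 \left(\left(\frac{6}{7} - 7\right) \left(-3 - 6\right) 9 + 0\right) = 284 - 257 \left(\left(- \frac{43}{7}\right) \left(-9\right) 9 + 0\right) = 284 - 257 \left(\frac{387}{7} \cdot 9 + 0\right) = 284 - 257 \left(\frac{3483}{7} + 0\right) = 284 - \frac{895131}{7} = - \frac{893143}{7}$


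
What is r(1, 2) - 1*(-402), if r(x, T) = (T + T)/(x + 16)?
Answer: 6838/17 ≈ 402.24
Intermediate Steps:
r(x, T) = 2*T/(16 + x) (r(x, T) = (2*T)/(16 + x) = 2*T/(16 + x))
r(1, 2) - 1*(-402) = 2*2/(16 + 1) - 1*(-402) = 2*2/17 + 402 = 2*2*(1/17) + 402 = 4/17 + 402 = 6838/17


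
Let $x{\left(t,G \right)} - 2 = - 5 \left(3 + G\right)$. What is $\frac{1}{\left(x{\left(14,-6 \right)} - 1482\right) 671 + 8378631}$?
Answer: $\frac{1}{7395616} \approx 1.3522 \cdot 10^{-7}$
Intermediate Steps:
$x{\left(t,G \right)} = -13 - 5 G$ ($x{\left(t,G \right)} = 2 - 5 \left(3 + G\right) = 2 - \left(15 + 5 G\right) = -13 - 5 G$)
$\frac{1}{\left(x{\left(14,-6 \right)} - 1482\right) 671 + 8378631} = \frac{1}{\left(\left(-13 - -30\right) - 1482\right) 671 + 8378631} = \frac{1}{\left(\left(-13 + 30\right) - 1482\right) 671 + 8378631} = \frac{1}{\left(17 - 1482\right) 671 + 8378631} = \frac{1}{\left(-1465\right) 671 + 8378631} = \frac{1}{-983015 + 8378631} = \frac{1}{7395616}$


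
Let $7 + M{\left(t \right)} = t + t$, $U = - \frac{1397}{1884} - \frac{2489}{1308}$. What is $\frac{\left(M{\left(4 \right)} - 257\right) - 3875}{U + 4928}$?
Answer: $- \frac{424162818}{505725661} \approx -0.83872$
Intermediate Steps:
$U = - \frac{271523}{102678}$ ($U = \left(-1397\right) \frac{1}{1884} - \frac{2489}{1308} = - \frac{1397}{1884} - \frac{2489}{1308} = - \frac{271523}{102678} \approx -2.6444$)
$M{\left(t \right)} = -7 + 2 t$ ($M{\left(t \right)} = -7 + \left(t + t\right) = -7 + 2 t$)
$\frac{\left(M{\left(4 \right)} - 257\right) - 3875}{U + 4928} = \frac{\left(\left(-7 + 2 \cdot 4\right) - 257\right) - 3875}{- \frac{271523}{102678} + 4928} = \frac{\left(\left(-7 + 8\right) - 257\right) - 3875}{\frac{505725661}{102678}} = \left(\left(1 - 257\right) - 3875\right) \frac{102678}{505725661} = \left(-256 - 3875\right) \frac{102678}{505725661} = \left(-4131\right) \frac{102678}{505725661} = - \frac{424162818}{505725661}$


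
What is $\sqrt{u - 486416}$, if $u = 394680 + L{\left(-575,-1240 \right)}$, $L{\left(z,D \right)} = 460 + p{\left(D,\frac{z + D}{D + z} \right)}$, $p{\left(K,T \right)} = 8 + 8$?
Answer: $78 i \sqrt{15} \approx 302.09 i$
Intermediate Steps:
$p{\left(K,T \right)} = 16$
$L{\left(z,D \right)} = 476$ ($L{\left(z,D \right)} = 460 + 16 = 476$)
$u = 395156$ ($u = 394680 + 476 = 395156$)
$\sqrt{u - 486416} = \sqrt{395156 - 486416} = \sqrt{-91260} = 78 i \sqrt{15}$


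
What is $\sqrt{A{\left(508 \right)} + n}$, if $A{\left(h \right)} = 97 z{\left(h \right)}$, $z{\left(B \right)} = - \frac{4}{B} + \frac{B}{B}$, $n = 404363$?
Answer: $\frac{\sqrt{6523523021}}{127} \approx 635.97$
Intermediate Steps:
$z{\left(B \right)} = 1 - \frac{4}{B}$ ($z{\left(B \right)} = - \frac{4}{B} + 1 = 1 - \frac{4}{B}$)
$A{\left(h \right)} = \frac{97 \left(-4 + h\right)}{h}$ ($A{\left(h \right)} = 97 \frac{-4 + h}{h} = \frac{97 \left(-4 + h\right)}{h}$)
$\sqrt{A{\left(508 \right)} + n} = \sqrt{\left(97 - \frac{388}{508}\right) + 404363} = \sqrt{\left(97 - \frac{97}{127}\right) + 404363} = \sqrt{\frac{12222}{127} + 404363} = \sqrt{\frac{51366323}{127}} = \frac{\sqrt{6523523021}}{127}$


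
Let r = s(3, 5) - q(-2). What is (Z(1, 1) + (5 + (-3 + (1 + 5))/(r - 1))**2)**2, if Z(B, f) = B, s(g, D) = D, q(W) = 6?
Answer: 2809/16 ≈ 175.56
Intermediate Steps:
r = -1 (r = 5 - 1*6 = 5 - 6 = -1)
(Z(1, 1) + (5 + (-3 + (1 + 5))/(r - 1))**2)**2 = (1 + (5 + (-3 + (1 + 5))/(-1 - 1))**2)**2 = (1 + (5 + (-3 + 6)/(-2))**2)**2 = (1 + (5 + 3*(-1/2))**2)**2 = (1 + (5 - 3/2)**2)**2 = (1 + (7/2)**2)**2 = (1 + 49/4)**2 = (53/4)**2 = 2809/16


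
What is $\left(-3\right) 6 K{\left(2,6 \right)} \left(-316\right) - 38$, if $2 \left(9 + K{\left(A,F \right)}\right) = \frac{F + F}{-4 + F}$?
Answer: $-34166$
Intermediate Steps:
$K{\left(A,F \right)} = -9 + \frac{F}{-4 + F}$ ($K{\left(A,F \right)} = -9 + \frac{\left(F + F\right) \frac{1}{-4 + F}}{2} = -9 + \frac{2 F \frac{1}{-4 + F}}{2} = -9 + \frac{F}{-4 + F}$)
$\left(-3\right) 6 K{\left(2,6 \right)} \left(-316\right) - 38 = \left(-3\right) 6 \frac{4 \left(9 - 12\right)}{-4 + 6} \left(-316\right) - 38 = - 18 \frac{4 \left(9 - 12\right)}{2} \left(-316\right) - 38 = - 18 \cdot 4 \cdot \frac{1}{2} \left(-3\right) \left(-316\right) - 38 = \left(-18\right) \left(-6\right) \left(-316\right) - 38 = 108 \left(-316\right) - 38 = -34128 - 38 = -34166$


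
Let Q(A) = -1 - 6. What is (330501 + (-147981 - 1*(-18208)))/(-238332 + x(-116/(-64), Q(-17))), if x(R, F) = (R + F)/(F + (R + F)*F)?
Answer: -94141432/111777791 ≈ -0.84222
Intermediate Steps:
Q(A) = -7
x(R, F) = (F + R)/(F + F*(F + R)) (x(R, F) = (F + R)/(F + (F + R)*F) = (F + R)/(F + F*(F + R)))
(330501 + (-147981 - 1*(-18208)))/(-238332 + x(-116/(-64), Q(-17))) = (330501 + (-147981 - 1*(-18208)))/(-238332 + (-7 - 116/(-64))/((-7)*(1 - 7 - 116/(-64)))) = (330501 + (-147981 + 18208))/(-238332 - (-7 - 116*(-1/64))/(7*(1 - 7 - 116*(-1/64)))) = (330501 - 129773)/(-238332 - (-7 + 29/16)/(7*(1 - 7 + 29/16))) = 200728/(-238332 - 1/7*(-83/16)/(-67/16)) = 200728/(-238332 - 1/7*(-16/67)*(-83/16)) = 200728/(-238332 - 83/469) = 200728/(-111777791/469) = 200728*(-469/111777791) = -94141432/111777791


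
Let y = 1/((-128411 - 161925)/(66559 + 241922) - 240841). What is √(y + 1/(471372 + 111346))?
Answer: I*√4565791564231294775201736326/43293128709705326 ≈ 0.0015608*I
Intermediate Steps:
y = -308481/74295162857 (y = 1/(-290336/308481 - 240841) = 1/(-74295162857/308481) = -308481/74295162857 ≈ -4.1521e-6)
√(y + 1/(471372 + 111346)) = √(-308481/74295162857 + 1/(471372 + 111346)) = √(-308481/74295162857 + 1/582718) = √(-105462268501/43293128709705326) = I*√4565791564231294775201736326/43293128709705326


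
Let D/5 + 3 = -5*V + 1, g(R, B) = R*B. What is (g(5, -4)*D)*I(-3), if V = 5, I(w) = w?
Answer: -8100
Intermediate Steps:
g(R, B) = B*R
D = -135 (D = -15 + 5*(-5*5 + 1) = -15 + 5*(-25 + 1) = -15 + 5*(-24) = -15 - 120 = -135)
(g(5, -4)*D)*I(-3) = (-4*5*(-135))*(-3) = -20*(-135)*(-3) = 2700*(-3) = -8100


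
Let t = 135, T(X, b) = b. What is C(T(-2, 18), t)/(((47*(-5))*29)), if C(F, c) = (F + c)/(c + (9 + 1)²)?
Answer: -153/1601525 ≈ -9.5534e-5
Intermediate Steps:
C(F, c) = (F + c)/(100 + c) (C(F, c) = (F + c)/(c + 10²) = (F + c)/(c + 100) = (F + c)/(100 + c))
C(T(-2, 18), t)/(((47*(-5))*29)) = ((18 + 135)/(100 + 135))/(((47*(-5))*29)) = (153/235)/((-235*29)) = ((1/235)*153)/(-6815) = (153/235)*(-1/6815) = -153/1601525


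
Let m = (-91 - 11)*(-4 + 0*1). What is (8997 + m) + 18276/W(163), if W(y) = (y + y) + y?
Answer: 1539107/163 ≈ 9442.4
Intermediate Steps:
m = 408 (m = -102*(-4 + 0) = -102*(-4) = 408)
W(y) = 3*y (W(y) = 2*y + y = 3*y)
(8997 + m) + 18276/W(163) = (8997 + 408) + 18276/((3*163)) = 9405 + 18276/489 = 9405 + 18276*(1/489) = 9405 + 6092/163 = 1539107/163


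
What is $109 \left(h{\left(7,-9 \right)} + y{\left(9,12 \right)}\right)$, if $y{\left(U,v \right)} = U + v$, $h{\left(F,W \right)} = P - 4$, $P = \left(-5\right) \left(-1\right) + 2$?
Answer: $2616$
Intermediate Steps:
$P = 7$ ($P = 5 + 2 = 7$)
$h{\left(F,W \right)} = 3$ ($h{\left(F,W \right)} = 7 - 4 = 3$)
$109 \left(h{\left(7,-9 \right)} + y{\left(9,12 \right)}\right) = 109 \left(3 + \left(9 + 12\right)\right) = 109 \left(3 + 21\right) = 109 \cdot 24 = 2616$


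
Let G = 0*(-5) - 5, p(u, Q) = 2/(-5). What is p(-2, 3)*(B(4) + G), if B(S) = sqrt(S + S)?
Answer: 2 - 4*sqrt(2)/5 ≈ 0.86863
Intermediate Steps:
p(u, Q) = -2/5 (p(u, Q) = 2*(-1/5) = -2/5)
G = -5 (G = 0 - 5 = -5)
B(S) = sqrt(2)*sqrt(S) (B(S) = sqrt(2*S) = sqrt(2)*sqrt(S))
p(-2, 3)*(B(4) + G) = -2*(sqrt(2)*sqrt(4) - 5)/5 = -2*(sqrt(2)*2 - 5)/5 = -2*(2*sqrt(2) - 5)/5 = -2*(-5 + 2*sqrt(2))/5 = 2 - 4*sqrt(2)/5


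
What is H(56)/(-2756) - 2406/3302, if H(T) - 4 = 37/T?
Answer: -14315163/19600672 ≈ -0.73034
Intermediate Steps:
H(T) = 4 + 37/T
H(56)/(-2756) - 2406/3302 = (4 + 37/56)/(-2756) - 2406/3302 = (4 + 37*(1/56))*(-1/2756) - 2406*1/3302 = (4 + 37/56)*(-1/2756) - 1203/1651 = (261/56)*(-1/2756) - 1203/1651 = -261/154336 - 1203/1651 = -14315163/19600672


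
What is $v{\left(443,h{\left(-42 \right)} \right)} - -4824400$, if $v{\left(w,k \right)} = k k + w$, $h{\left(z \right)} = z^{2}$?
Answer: $7936539$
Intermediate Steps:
$v{\left(w,k \right)} = w + k^{2}$ ($v{\left(w,k \right)} = k^{2} + w = w + k^{2}$)
$v{\left(443,h{\left(-42 \right)} \right)} - -4824400 = \left(443 + \left(\left(-42\right)^{2}\right)^{2}\right) - -4824400 = \left(443 + 1764^{2}\right) + 4824400 = \left(443 + 3111696\right) + 4824400 = 3112139 + 4824400 = 7936539$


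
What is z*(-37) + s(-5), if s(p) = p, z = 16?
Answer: -597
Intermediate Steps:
z*(-37) + s(-5) = 16*(-37) - 5 = -592 - 5 = -597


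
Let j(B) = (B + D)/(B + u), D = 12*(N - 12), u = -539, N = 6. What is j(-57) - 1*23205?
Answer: -13830051/596 ≈ -23205.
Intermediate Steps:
D = -72 (D = 12*(6 - 12) = 12*(-6) = -72)
j(B) = (-72 + B)/(-539 + B) (j(B) = (B - 72)/(B - 539) = (-72 + B)/(-539 + B))
j(-57) - 1*23205 = (-72 - 57)/(-539 - 57) - 1*23205 = -129/(-596) - 23205 = -1/596*(-129) - 23205 = 129/596 - 23205 = -13830051/596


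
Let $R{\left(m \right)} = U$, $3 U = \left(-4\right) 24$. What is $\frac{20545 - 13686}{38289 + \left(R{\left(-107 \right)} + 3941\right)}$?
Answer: $\frac{6859}{42198} \approx 0.16254$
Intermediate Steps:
$U = -32$ ($U = \frac{\left(-4\right) 24}{3} = \frac{1}{3} \left(-96\right) = -32$)
$R{\left(m \right)} = -32$
$\frac{20545 - 13686}{38289 + \left(R{\left(-107 \right)} + 3941\right)} = \frac{20545 - 13686}{38289 + \left(-32 + 3941\right)} = \frac{6859}{38289 + 3909} = \frac{6859}{42198}$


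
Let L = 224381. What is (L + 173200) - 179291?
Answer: 218290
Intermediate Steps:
(L + 173200) - 179291 = (224381 + 173200) - 179291 = 397581 - 179291 = 218290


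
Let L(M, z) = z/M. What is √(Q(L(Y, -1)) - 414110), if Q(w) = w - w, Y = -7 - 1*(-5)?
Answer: I*√414110 ≈ 643.51*I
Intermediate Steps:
Y = -2 (Y = -7 + 5 = -2)
Q(w) = 0
√(Q(L(Y, -1)) - 414110) = √(0 - 414110) = √(-414110) = I*√414110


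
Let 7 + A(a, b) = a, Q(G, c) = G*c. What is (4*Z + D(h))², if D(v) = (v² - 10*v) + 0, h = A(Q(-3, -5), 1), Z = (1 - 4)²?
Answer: 400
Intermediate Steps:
A(a, b) = -7 + a
Z = 9 (Z = (-3)² = 9)
h = 8 (h = -7 - 3*(-5) = -7 + 15 = 8)
D(v) = v² - 10*v
(4*Z + D(h))² = (4*9 + 8*(-10 + 8))² = (36 + 8*(-2))² = (36 - 16)² = 20² = 400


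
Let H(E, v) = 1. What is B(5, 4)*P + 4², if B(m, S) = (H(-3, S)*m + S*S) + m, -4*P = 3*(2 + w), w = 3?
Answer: -163/2 ≈ -81.500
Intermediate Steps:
P = -15/4 (P = -3*(2 + 3)/4 = -3*5/4 = -¼*15 = -15/4 ≈ -3.7500)
B(m, S) = S² + 2*m (B(m, S) = (1*m + S*S) + m = (m + S²) + m = S² + 2*m)
B(5, 4)*P + 4² = (4² + 2*5)*(-15/4) + 4² = (16 + 10)*(-15/4) + 16 = 26*(-15/4) + 16 = -195/2 + 16 = -163/2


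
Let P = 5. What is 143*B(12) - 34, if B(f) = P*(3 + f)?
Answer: 10691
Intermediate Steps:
B(f) = 15 + 5*f (B(f) = 5*(3 + f) = 15 + 5*f)
143*B(12) - 34 = 143*(15 + 5*12) - 34 = 143*(15 + 60) - 34 = 143*75 - 34 = 10725 - 34 = 10691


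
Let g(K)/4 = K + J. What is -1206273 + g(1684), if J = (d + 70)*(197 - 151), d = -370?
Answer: -1254737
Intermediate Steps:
J = -13800 (J = (-370 + 70)*(197 - 151) = -300*46 = -13800)
g(K) = -55200 + 4*K (g(K) = 4*(K - 13800) = 4*(-13800 + K) = -55200 + 4*K)
-1206273 + g(1684) = -1206273 + (-55200 + 4*1684) = -1206273 + (-55200 + 6736) = -1206273 - 48464 = -1254737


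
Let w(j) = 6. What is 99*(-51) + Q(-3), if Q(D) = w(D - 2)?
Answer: -5043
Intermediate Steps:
Q(D) = 6
99*(-51) + Q(-3) = 99*(-51) + 6 = -5049 + 6 = -5043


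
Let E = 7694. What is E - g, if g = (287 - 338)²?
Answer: 5093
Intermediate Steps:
g = 2601 (g = (-51)² = 2601)
E - g = 7694 - 1*2601 = 7694 - 2601 = 5093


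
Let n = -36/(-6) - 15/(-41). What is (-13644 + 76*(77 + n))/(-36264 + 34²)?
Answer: 74909/359857 ≈ 0.20816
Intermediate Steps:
n = 261/41 (n = -36*(-⅙) - 15*(-1/41) = 6 + 15/41 = 261/41 ≈ 6.3659)
(-13644 + 76*(77 + n))/(-36264 + 34²) = (-13644 + 76*(77 + 261/41))/(-36264 + 34²) = (-13644 + 76*(3418/41))/(-36264 + 1156) = (-13644 + 259768/41)/(-35108) = -299636/41*(-1/35108) = 74909/359857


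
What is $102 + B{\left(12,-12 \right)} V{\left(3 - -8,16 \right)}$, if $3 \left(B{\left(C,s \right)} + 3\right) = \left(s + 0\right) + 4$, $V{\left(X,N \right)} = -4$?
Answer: $\frac{374}{3} \approx 124.67$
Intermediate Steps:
$B{\left(C,s \right)} = - \frac{5}{3} + \frac{s}{3}$ ($B{\left(C,s \right)} = -3 + \frac{\left(s + 0\right) + 4}{3} = -3 + \frac{s + 4}{3} = -3 + \frac{4 + s}{3} = -3 + \left(\frac{4}{3} + \frac{s}{3}\right) = - \frac{5}{3} + \frac{s}{3}$)
$102 + B{\left(12,-12 \right)} V{\left(3 - -8,16 \right)} = 102 + \left(- \frac{5}{3} + \frac{1}{3} \left(-12\right)\right) \left(-4\right) = 102 + \left(- \frac{5}{3} - 4\right) \left(-4\right) = 102 - - \frac{68}{3} = 102 + \frac{68}{3} = \frac{374}{3}$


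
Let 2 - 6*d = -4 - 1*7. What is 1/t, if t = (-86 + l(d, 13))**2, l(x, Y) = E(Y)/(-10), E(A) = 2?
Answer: 25/185761 ≈ 0.00013458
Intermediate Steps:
d = 13/6 (d = 1/3 - (-4 - 1*7)/6 = 1/3 - (-4 - 7)/6 = 1/3 - 1/6*(-11) = 1/3 + 11/6 = 13/6 ≈ 2.1667)
l(x, Y) = -1/5 (l(x, Y) = 2/(-10) = 2*(-1/10) = -1/5)
t = 185761/25 (t = (-86 - 1/5)**2 = (-431/5)**2 = 185761/25 ≈ 7430.4)
1/t = 1/(185761/25) = 25/185761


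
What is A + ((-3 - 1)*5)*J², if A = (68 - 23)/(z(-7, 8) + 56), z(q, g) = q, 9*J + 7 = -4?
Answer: -114935/3969 ≈ -28.958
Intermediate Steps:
J = -11/9 (J = -7/9 + (⅑)*(-4) = -7/9 - 4/9 = -11/9 ≈ -1.2222)
A = 45/49 (A = (68 - 23)/(-7 + 56) = 45/49 ≈ 0.91837)
A + ((-3 - 1)*5)*J² = 45/49 + ((-3 - 1)*5)*(-11/9)² = 45/49 - 4*5*(121/81) = 45/49 - 20*121/81 = 45/49 - 2420/81 = -114935/3969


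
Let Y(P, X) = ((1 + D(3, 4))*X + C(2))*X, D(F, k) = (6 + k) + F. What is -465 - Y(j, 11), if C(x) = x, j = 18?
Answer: -2181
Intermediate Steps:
D(F, k) = 6 + F + k
Y(P, X) = X*(2 + 14*X) (Y(P, X) = ((1 + (6 + 3 + 4))*X + 2)*X = ((1 + 13)*X + 2)*X = (14*X + 2)*X = (2 + 14*X)*X = X*(2 + 14*X))
-465 - Y(j, 11) = -465 - 2*11*(1 + 7*11) = -465 - 2*11*(1 + 77) = -465 - 2*11*78 = -465 - 1*1716 = -465 - 1716 = -2181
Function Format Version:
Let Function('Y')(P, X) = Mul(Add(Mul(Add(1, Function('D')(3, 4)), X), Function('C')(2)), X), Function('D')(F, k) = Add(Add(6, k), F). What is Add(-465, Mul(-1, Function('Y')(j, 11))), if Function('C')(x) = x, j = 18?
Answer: -2181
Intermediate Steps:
Function('D')(F, k) = Add(6, F, k)
Function('Y')(P, X) = Mul(X, Add(2, Mul(14, X))) (Function('Y')(P, X) = Mul(Add(Mul(Add(1, Add(6, 3, 4)), X), 2), X) = Mul(Add(Mul(Add(1, 13), X), 2), X) = Mul(Add(Mul(14, X), 2), X) = Mul(Add(2, Mul(14, X)), X) = Mul(X, Add(2, Mul(14, X))))
Add(-465, Mul(-1, Function('Y')(j, 11))) = Add(-465, Mul(-1, Mul(2, 11, Add(1, Mul(7, 11))))) = Add(-465, Mul(-1, Mul(2, 11, Add(1, 77)))) = Add(-465, Mul(-1, Mul(2, 11, 78))) = Add(-465, Mul(-1, 1716)) = Add(-465, -1716) = -2181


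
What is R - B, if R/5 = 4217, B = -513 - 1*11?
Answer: 21609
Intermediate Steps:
B = -524 (B = -513 - 11 = -524)
R = 21085 (R = 5*4217 = 21085)
R - B = 21085 - 1*(-524) = 21085 + 524 = 21609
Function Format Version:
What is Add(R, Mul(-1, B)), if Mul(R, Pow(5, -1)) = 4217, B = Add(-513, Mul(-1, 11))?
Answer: 21609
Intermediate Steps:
B = -524 (B = Add(-513, -11) = -524)
R = 21085 (R = Mul(5, 4217) = 21085)
Add(R, Mul(-1, B)) = Add(21085, Mul(-1, -524)) = Add(21085, 524) = 21609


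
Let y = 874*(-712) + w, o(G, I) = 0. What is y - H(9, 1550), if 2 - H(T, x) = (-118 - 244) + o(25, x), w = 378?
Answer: -622274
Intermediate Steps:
y = -621910 (y = 874*(-712) + 378 = -622288 + 378 = -621910)
H(T, x) = 364 (H(T, x) = 2 - ((-118 - 244) + 0) = 2 - (-362 + 0) = 2 - 1*(-362) = 2 + 362 = 364)
y - H(9, 1550) = -621910 - 1*364 = -621910 - 364 = -622274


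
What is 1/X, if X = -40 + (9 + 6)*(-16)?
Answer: -1/280 ≈ -0.0035714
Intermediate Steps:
X = -280 (X = -40 + 15*(-16) = -40 - 240 = -280)
1/X = 1/(-280) = -1/280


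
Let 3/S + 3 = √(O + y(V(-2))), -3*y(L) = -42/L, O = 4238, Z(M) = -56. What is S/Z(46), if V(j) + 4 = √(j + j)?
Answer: 15/(56*(15 - √5*√(21176 - 7*I))) ≈ -0.00086296 - 1.4952e-7*I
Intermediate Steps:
V(j) = -4 + √2*√j (V(j) = -4 + √(j + j) = -4 + √(2*j) = -4 + √2*√j)
y(L) = 14/L (y(L) = -(-14)/L = 14/L)
S = 3/(-3 + √(4238 + 7*(-4 - 2*I)/10)) (S = 3/(-3 + √(4238 + 14/(-4 + √2*√(-2)))) = 3/(-3 + √(4238 + 14/(-4 + √2*(I*√2)))) = 3/(-3 + √(4238 + 14/(-4 + 2*I))) = 3/(-3 + √(4238 + 14*((-4 - 2*I)/20))) = 3/(-3 + √(4238 + 7*(-4 - 2*I)/10)) ≈ 0.048326 + 8.3734e-6*I)
S/Z(46) = (15/(-15 + √5*√(21176 - 7*I)))/(-56) = (15/(-15 + √5*√(21176 - 7*I)))*(-1/56) = -15/(56*(-15 + √5*√(21176 - 7*I)))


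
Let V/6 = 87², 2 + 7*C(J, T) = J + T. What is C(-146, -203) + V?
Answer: 317547/7 ≈ 45364.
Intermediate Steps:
C(J, T) = -2/7 + J/7 + T/7 (C(J, T) = -2/7 + (J + T)/7 = -2/7 + (J/7 + T/7) = -2/7 + J/7 + T/7)
V = 45414 (V = 6*87² = 6*7569 = 45414)
C(-146, -203) + V = (-2/7 + (⅐)*(-146) + (⅐)*(-203)) + 45414 = (-2/7 - 146/7 - 29) + 45414 = -351/7 + 45414 = 317547/7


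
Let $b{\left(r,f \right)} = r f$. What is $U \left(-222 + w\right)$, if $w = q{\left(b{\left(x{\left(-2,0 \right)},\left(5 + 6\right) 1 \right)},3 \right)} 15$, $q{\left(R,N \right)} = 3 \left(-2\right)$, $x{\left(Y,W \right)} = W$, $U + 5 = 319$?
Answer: $-97968$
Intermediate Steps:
$U = 314$ ($U = -5 + 319 = 314$)
$b{\left(r,f \right)} = f r$
$q{\left(R,N \right)} = -6$
$w = -90$ ($w = \left(-6\right) 15 = -90$)
$U \left(-222 + w\right) = 314 \left(-222 - 90\right) = 314 \left(-312\right) = -97968$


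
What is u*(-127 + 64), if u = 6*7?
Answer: -2646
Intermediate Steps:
u = 42
u*(-127 + 64) = 42*(-127 + 64) = 42*(-63) = -2646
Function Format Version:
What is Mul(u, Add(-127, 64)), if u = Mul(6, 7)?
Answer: -2646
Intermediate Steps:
u = 42
Mul(u, Add(-127, 64)) = Mul(42, Add(-127, 64)) = Mul(42, -63) = -2646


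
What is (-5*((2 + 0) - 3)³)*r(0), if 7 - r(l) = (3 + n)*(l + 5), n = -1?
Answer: -15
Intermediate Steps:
r(l) = -3 - 2*l (r(l) = 7 - (3 - 1)*(l + 5) = 7 - 2*(5 + l) = 7 - (10 + 2*l) = 7 + (-10 - 2*l) = -3 - 2*l)
(-5*((2 + 0) - 3)³)*r(0) = (-5*((2 + 0) - 3)³)*(-3 - 2*0) = (-5*(2 - 3)³)*(-3 + 0) = -5*(-1)³*(-3) = -5*(-1)*(-3) = 5*(-3) = -15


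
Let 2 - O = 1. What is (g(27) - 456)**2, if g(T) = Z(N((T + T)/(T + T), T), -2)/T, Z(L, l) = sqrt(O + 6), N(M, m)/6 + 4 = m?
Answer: (12312 - sqrt(7))**2/729 ≈ 2.0785e+5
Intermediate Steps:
O = 1 (O = 2 - 1*1 = 2 - 1 = 1)
N(M, m) = -24 + 6*m
Z(L, l) = sqrt(7) (Z(L, l) = sqrt(1 + 6) = sqrt(7))
g(T) = sqrt(7)/T
(g(27) - 456)**2 = (sqrt(7)/27 - 456)**2 = (-456 + sqrt(7)/27)**2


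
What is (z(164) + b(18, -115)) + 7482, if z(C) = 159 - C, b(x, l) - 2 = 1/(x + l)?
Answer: 725462/97 ≈ 7479.0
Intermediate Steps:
b(x, l) = 2 + 1/(l + x) (b(x, l) = 2 + 1/(x + l) = 2 + 1/(l + x))
(z(164) + b(18, -115)) + 7482 = ((159 - 1*164) + (1 + 2*(-115) + 2*18)/(-115 + 18)) + 7482 = ((159 - 164) + (1 - 230 + 36)/(-97)) + 7482 = (-5 - 1/97*(-193)) + 7482 = (-5 + 193/97) + 7482 = -292/97 + 7482 = 725462/97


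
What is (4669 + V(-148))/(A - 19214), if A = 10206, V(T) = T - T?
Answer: -4669/9008 ≈ -0.51832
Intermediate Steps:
V(T) = 0
(4669 + V(-148))/(A - 19214) = (4669 + 0)/(10206 - 19214) = 4669/(-9008) = 4669*(-1/9008) = -4669/9008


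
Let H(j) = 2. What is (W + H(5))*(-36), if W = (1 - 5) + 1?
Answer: 36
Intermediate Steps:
W = -3 (W = -4 + 1 = -3)
(W + H(5))*(-36) = (-3 + 2)*(-36) = -1*(-36) = 36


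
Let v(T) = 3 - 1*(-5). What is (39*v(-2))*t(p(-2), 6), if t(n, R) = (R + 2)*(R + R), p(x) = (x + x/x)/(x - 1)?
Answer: 29952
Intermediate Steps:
v(T) = 8 (v(T) = 3 + 5 = 8)
p(x) = (1 + x)/(-1 + x) (p(x) = (x + 1)/(-1 + x) = (1 + x)/(-1 + x))
t(n, R) = 2*R*(2 + R) (t(n, R) = (2 + R)*(2*R) = 2*R*(2 + R))
(39*v(-2))*t(p(-2), 6) = (39*8)*(2*6*(2 + 6)) = 312*(2*6*8) = 312*96 = 29952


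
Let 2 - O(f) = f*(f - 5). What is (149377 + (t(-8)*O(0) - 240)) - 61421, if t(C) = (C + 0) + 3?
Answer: 87706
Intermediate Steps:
O(f) = 2 - f*(-5 + f) (O(f) = 2 - f*(f - 5) = 2 - f*(-5 + f))
t(C) = 3 + C (t(C) = C + 3 = 3 + C)
(149377 + (t(-8)*O(0) - 240)) - 61421 = (149377 + ((3 - 8)*(2 - 1*0² + 5*0) - 240)) - 61421 = (149377 + (-5*(2 - 1*0 + 0) - 240)) - 61421 = (149377 + (-5*(2 + 0 + 0) - 240)) - 61421 = (149377 + (-5*2 - 240)) - 61421 = (149377 + (-10 - 240)) - 61421 = (149377 - 250) - 61421 = 149127 - 61421 = 87706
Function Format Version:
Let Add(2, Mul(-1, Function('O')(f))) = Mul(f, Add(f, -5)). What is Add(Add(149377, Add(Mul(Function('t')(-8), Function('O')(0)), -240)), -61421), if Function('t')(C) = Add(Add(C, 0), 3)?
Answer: 87706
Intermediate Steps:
Function('O')(f) = Add(2, Mul(-1, f, Add(-5, f))) (Function('O')(f) = Add(2, Mul(-1, Mul(f, Add(f, -5)))) = Add(2, Mul(-1, Mul(f, Add(-5, f)))) = Add(2, Mul(-1, f, Add(-5, f))))
Function('t')(C) = Add(3, C) (Function('t')(C) = Add(C, 3) = Add(3, C))
Add(Add(149377, Add(Mul(Function('t')(-8), Function('O')(0)), -240)), -61421) = Add(Add(149377, Add(Mul(Add(3, -8), Add(2, Mul(-1, Pow(0, 2)), Mul(5, 0))), -240)), -61421) = Add(Add(149377, Add(Mul(-5, Add(2, Mul(-1, 0), 0)), -240)), -61421) = Add(Add(149377, Add(Mul(-5, Add(2, 0, 0)), -240)), -61421) = Add(Add(149377, Add(Mul(-5, 2), -240)), -61421) = Add(Add(149377, Add(-10, -240)), -61421) = Add(Add(149377, -250), -61421) = Add(149127, -61421) = 87706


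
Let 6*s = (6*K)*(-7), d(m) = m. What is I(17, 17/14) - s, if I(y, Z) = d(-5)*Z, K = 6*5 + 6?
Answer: 3443/14 ≈ 245.93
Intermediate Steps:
K = 36 (K = 30 + 6 = 36)
I(y, Z) = -5*Z
s = -252 (s = ((6*36)*(-7))/6 = (216*(-7))/6 = (1/6)*(-1512) = -252)
I(17, 17/14) - s = -85/14 - 1*(-252) = -85/14 + 252 = 3443/14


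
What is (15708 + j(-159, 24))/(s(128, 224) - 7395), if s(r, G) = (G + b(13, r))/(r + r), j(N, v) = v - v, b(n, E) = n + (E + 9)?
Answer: -118272/55669 ≈ -2.1246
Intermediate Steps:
b(n, E) = 9 + E + n (b(n, E) = n + (9 + E) = 9 + E + n)
j(N, v) = 0
s(r, G) = (22 + G + r)/(2*r) (s(r, G) = (G + (9 + r + 13))/(r + r) = (G + (22 + r))/((2*r)) = (22 + G + r)*(1/(2*r)) = (22 + G + r)/(2*r))
(15708 + j(-159, 24))/(s(128, 224) - 7395) = (15708 + 0)/((½)*(22 + 224 + 128)/128 - 7395) = 15708/((½)*(1/128)*374 - 7395) = 15708/(187/128 - 7395) = 15708/(-946373/128) = 15708*(-128/946373) = -118272/55669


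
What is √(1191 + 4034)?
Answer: 5*√209 ≈ 72.284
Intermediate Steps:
√(1191 + 4034) = √5225 = 5*√209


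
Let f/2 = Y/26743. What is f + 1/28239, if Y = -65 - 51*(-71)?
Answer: 200862511/755195577 ≈ 0.26597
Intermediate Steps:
Y = 3556 (Y = -65 + 3621 = 3556)
f = 7112/26743 (f = 2*(3556/26743) = 7112/26743 ≈ 0.26594)
f + 1/28239 = 7112/26743 + 1/28239 = 200862511/755195577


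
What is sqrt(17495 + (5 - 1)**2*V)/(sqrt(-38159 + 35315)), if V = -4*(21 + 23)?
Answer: -I*sqrt(128849)/158 ≈ -2.2719*I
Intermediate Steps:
V = -176 (V = -4*44 = -176)
sqrt(17495 + (5 - 1)**2*V)/(sqrt(-38159 + 35315)) = sqrt(17495 + (5 - 1)**2*(-176))/(sqrt(-38159 + 35315)) = sqrt(17495 + 4**2*(-176))/(sqrt(-2844)) = sqrt(17495 + 16*(-176))/((6*I*sqrt(79))) = sqrt(17495 - 2816)*(-I*sqrt(79)/474) = sqrt(14679)*(-I*sqrt(79)/474) = (3*sqrt(1631))*(-I*sqrt(79)/474) = -I*sqrt(128849)/158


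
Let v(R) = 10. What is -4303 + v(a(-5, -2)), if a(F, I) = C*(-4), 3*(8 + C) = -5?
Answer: -4293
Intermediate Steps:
C = -29/3 (C = -8 + (1/3)*(-5) = -8 - 5/3 = -29/3 ≈ -9.6667)
a(F, I) = 116/3 (a(F, I) = -29/3*(-4) = 116/3)
-4303 + v(a(-5, -2)) = -4303 + 10 = -4293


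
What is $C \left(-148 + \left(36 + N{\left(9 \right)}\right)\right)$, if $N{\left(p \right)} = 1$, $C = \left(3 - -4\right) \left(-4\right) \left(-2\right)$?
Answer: $-6216$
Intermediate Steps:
$C = 56$ ($C = \left(3 + 4\right) \left(-4\right) \left(-2\right) = 7 \left(-4\right) \left(-2\right) = \left(-28\right) \left(-2\right) = 56$)
$C \left(-148 + \left(36 + N{\left(9 \right)}\right)\right) = 56 \left(-148 + \left(36 + 1\right)\right) = 56 \left(-148 + 37\right) = 56 \left(-111\right) = -6216$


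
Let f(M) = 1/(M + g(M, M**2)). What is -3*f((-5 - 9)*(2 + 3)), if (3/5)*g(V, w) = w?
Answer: -9/24290 ≈ -0.00037052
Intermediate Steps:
g(V, w) = 5*w/3
f(M) = 1/(M + 5*M**2/3)
-3*f((-5 - 9)*(2 + 3)) = -9/(((-5 - 9)*(2 + 3))*(3 + 5*((-5 - 9)*(2 + 3)))) = -9/(((-14*5))*(3 + 5*(-14*5))) = -9/((-70)*(3 + 5*(-70))) = -9*(-1)/(70*(3 - 350)) = -9*(-1)/(70*(-347)) = -9*(-1)*(-1)/(70*347) = -3*3/24290 = -9/24290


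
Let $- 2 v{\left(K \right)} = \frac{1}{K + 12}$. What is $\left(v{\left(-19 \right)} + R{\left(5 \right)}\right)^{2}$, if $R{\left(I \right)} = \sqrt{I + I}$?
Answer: $\frac{1961}{196} + \frac{\sqrt{10}}{7} \approx 10.457$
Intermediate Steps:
$R{\left(I \right)} = \sqrt{2} \sqrt{I}$ ($R{\left(I \right)} = \sqrt{2 I} = \sqrt{2} \sqrt{I}$)
$v{\left(K \right)} = - \frac{1}{2 \left(12 + K\right)}$ ($v{\left(K \right)} = - \frac{1}{2 \left(K + 12\right)} = - \frac{1}{2 \left(12 + K\right)}$)
$\left(v{\left(-19 \right)} + R{\left(5 \right)}\right)^{2} = \left(- \frac{1}{24 + 2 \left(-19\right)} + \sqrt{2} \sqrt{5}\right)^{2} = \left(- \frac{1}{24 - 38} + \sqrt{10}\right)^{2} = \left(- \frac{1}{-14} + \sqrt{10}\right)^{2} = \left(\left(-1\right) \left(- \frac{1}{14}\right) + \sqrt{10}\right)^{2} = \left(\frac{1}{14} + \sqrt{10}\right)^{2}$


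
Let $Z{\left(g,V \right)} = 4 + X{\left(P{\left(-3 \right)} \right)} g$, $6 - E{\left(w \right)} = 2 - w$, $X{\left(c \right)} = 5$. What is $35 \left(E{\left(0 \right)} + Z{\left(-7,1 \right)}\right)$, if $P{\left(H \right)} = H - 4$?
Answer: $-945$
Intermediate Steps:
$P{\left(H \right)} = -4 + H$ ($P{\left(H \right)} = H - 4 = -4 + H$)
$E{\left(w \right)} = 4 + w$ ($E{\left(w \right)} = 6 - \left(2 - w\right) = 6 + \left(-2 + w\right) = 4 + w$)
$Z{\left(g,V \right)} = 4 + 5 g$
$35 \left(E{\left(0 \right)} + Z{\left(-7,1 \right)}\right) = 35 \left(\left(4 + 0\right) + \left(4 + 5 \left(-7\right)\right)\right) = 35 \left(4 + \left(4 - 35\right)\right) = 35 \left(4 - 31\right) = 35 \left(-27\right) = -945$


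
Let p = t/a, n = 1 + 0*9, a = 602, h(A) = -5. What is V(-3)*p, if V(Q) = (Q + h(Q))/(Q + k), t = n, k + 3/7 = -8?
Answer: 1/860 ≈ 0.0011628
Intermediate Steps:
k = -59/7 (k = -3/7 - 8 = -59/7 ≈ -8.4286)
n = 1 (n = 1 + 0 = 1)
t = 1
V(Q) = (-5 + Q)/(-59/7 + Q) (V(Q) = (Q - 5)/(Q - 59/7) = (-5 + Q)/(-59/7 + Q))
p = 1/602 ≈ 0.0016611
V(-3)*p = (7*(-5 - 3)/(-59 + 7*(-3)))*(1/602) = (7*(-8)/(-59 - 21))*(1/602) = (7*(-8)/(-80))*(1/602) = (7*(-1/80)*(-8))*(1/602) = (7/10)*(1/602) = 1/860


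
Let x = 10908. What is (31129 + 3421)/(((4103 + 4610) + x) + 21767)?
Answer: 17275/20694 ≈ 0.83478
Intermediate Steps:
(31129 + 3421)/(((4103 + 4610) + x) + 21767) = (31129 + 3421)/(((4103 + 4610) + 10908) + 21767) = 34550/((8713 + 10908) + 21767) = 34550/(19621 + 21767) = 34550/41388 = 34550*(1/41388) = 17275/20694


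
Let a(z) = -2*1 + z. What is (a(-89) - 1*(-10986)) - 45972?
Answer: -35077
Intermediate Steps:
a(z) = -2 + z
(a(-89) - 1*(-10986)) - 45972 = ((-2 - 89) - 1*(-10986)) - 45972 = (-91 + 10986) - 45972 = 10895 - 45972 = -35077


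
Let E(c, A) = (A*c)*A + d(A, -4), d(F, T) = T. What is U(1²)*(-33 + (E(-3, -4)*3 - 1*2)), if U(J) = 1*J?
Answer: -191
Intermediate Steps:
E(c, A) = -4 + c*A² (E(c, A) = (A*c)*A - 4 = c*A² - 4 = -4 + c*A²)
U(J) = J
U(1²)*(-33 + (E(-3, -4)*3 - 1*2)) = 1²*(-33 + ((-4 - 3*(-4)²)*3 - 1*2)) = 1*(-33 + ((-4 - 3*16)*3 - 2)) = 1*(-33 + ((-4 - 48)*3 - 2)) = 1*(-33 + (-52*3 - 2)) = 1*(-33 + (-156 - 2)) = 1*(-33 - 158) = 1*(-191) = -191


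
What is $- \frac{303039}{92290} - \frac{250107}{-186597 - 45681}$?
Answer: $- \frac{358385741}{162401035} \approx -2.2068$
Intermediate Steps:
$- \frac{303039}{92290} - \frac{250107}{-186597 - 45681} = \left(-303039\right) \frac{1}{92290} - \frac{250107}{-232278} = - \frac{27549}{8390} - - \frac{83369}{77426} = - \frac{27549}{8390} + \frac{83369}{77426} = - \frac{358385741}{162401035}$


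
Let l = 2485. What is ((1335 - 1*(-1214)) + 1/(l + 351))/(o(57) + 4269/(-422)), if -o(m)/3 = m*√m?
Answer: 723506142715/46762641331294 - 6114974264535*√57/23381320665647 ≈ -1.9591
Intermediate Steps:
o(m) = -3*m^(3/2) (o(m) = -3*m*√m = -3*m^(3/2))
((1335 - 1*(-1214)) + 1/(l + 351))/(o(57) + 4269/(-422)) = ((1335 - 1*(-1214)) + 1/(2485 + 351))/(-171*√57 + 4269/(-422)) = ((1335 + 1214) + 1/2836)/(-171*√57 + 4269*(-1/422)) = (2549 + 1/2836)/(-171*√57 - 4269/422) = 7228965/(2836*(-4269/422 - 171*√57))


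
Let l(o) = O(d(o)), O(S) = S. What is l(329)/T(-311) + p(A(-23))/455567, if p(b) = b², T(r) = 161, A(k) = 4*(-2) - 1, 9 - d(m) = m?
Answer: -20824057/10478041 ≈ -1.9874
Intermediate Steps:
d(m) = 9 - m
A(k) = -9 (A(k) = -8 - 1 = -9)
l(o) = 9 - o
l(329)/T(-311) + p(A(-23))/455567 = (9 - 1*329)/161 + (-9)²/455567 = (9 - 329)*(1/161) + 81*(1/455567) = -320*1/161 + 81/455567 = -320/161 + 81/455567 = -20824057/10478041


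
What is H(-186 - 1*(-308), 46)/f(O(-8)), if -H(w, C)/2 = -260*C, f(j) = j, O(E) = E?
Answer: -2990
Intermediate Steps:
H(w, C) = 520*C (H(w, C) = -(-520)*C = 520*C)
H(-186 - 1*(-308), 46)/f(O(-8)) = (520*46)/(-8) = 23920*(-⅛) = -2990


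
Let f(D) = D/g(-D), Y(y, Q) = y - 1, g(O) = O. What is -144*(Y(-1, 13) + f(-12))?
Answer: 432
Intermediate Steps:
Y(y, Q) = -1 + y
f(D) = -1 (f(D) = D/((-D)) = D*(-1/D) = -1)
-144*(Y(-1, 13) + f(-12)) = -144*((-1 - 1) - 1) = -144*(-2 - 1) = -144*(-3) = 432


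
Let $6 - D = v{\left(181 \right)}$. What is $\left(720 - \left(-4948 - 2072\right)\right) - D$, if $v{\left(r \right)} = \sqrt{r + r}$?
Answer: $7734 + \sqrt{362} \approx 7753.0$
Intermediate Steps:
$v{\left(r \right)} = \sqrt{2} \sqrt{r}$ ($v{\left(r \right)} = \sqrt{2 r} = \sqrt{2} \sqrt{r}$)
$D = 6 - \sqrt{362}$ ($D = 6 - \sqrt{2} \sqrt{181} = 6 - \sqrt{362} \approx -13.026$)
$\left(720 - \left(-4948 - 2072\right)\right) - D = \left(720 - \left(-4948 - 2072\right)\right) - \left(6 - \sqrt{362}\right) = \left(720 - -7020\right) - \left(6 - \sqrt{362}\right) = \left(720 + 7020\right) - \left(6 - \sqrt{362}\right) = 7740 - \left(6 - \sqrt{362}\right) = 7734 + \sqrt{362}$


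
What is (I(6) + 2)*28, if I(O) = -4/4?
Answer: 28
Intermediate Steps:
I(O) = -1 (I(O) = -4*¼ = -1)
(I(6) + 2)*28 = (-1 + 2)*28 = 1*28 = 28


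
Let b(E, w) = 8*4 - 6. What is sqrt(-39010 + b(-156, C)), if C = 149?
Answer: 2*I*sqrt(9746) ≈ 197.44*I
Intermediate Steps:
b(E, w) = 26 (b(E, w) = 32 - 6 = 26)
sqrt(-39010 + b(-156, C)) = sqrt(-39010 + 26) = sqrt(-38984) = 2*I*sqrt(9746)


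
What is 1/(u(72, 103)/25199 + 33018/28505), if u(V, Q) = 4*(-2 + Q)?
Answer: 718297495/843536602 ≈ 0.85153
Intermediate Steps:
u(V, Q) = -8 + 4*Q
1/(u(72, 103)/25199 + 33018/28505) = 1/((-8 + 4*103)/25199 + 33018/28505) = 1/((-8 + 412)*(1/25199) + 33018*(1/28505)) = 1/(404*(1/25199) + 33018/28505) = 1/(404/25199 + 33018/28505) = 1/(843536602/718297495) = 718297495/843536602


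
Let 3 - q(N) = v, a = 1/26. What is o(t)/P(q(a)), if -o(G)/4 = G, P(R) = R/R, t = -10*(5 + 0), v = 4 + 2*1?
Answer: 200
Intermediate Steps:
v = 6 (v = 4 + 2 = 6)
a = 1/26 (a = 1*(1/26) = 1/26 ≈ 0.038462)
t = -50 (t = -10*5 = -50)
q(N) = -3 (q(N) = 3 - 1*6 = 3 - 6 = -3)
P(R) = 1
o(G) = -4*G
o(t)/P(q(a)) = -4*(-50)/1 = 200*1 = 200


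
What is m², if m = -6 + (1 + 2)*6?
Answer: 144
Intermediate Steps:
m = 12 (m = -6 + 3*6 = -6 + 18 = 12)
m² = 12² = 144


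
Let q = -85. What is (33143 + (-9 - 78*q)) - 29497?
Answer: 10267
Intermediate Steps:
(33143 + (-9 - 78*q)) - 29497 = (33143 + (-9 - 78*(-85))) - 29497 = (33143 + (-9 + 6630)) - 29497 = (33143 + 6621) - 29497 = 39764 - 29497 = 10267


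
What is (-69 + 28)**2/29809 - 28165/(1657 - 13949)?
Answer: 860233337/366412228 ≈ 2.3477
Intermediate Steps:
(-69 + 28)**2/29809 - 28165/(1657 - 13949) = (-41)**2*(1/29809) - 28165/(-12292) = 1681*(1/29809) - 28165*(-1/12292) = 1681/29809 + 28165/12292 = 860233337/366412228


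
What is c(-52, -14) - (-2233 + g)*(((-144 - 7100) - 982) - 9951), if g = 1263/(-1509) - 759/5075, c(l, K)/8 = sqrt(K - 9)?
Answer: -103658946316029/2552725 + 8*I*sqrt(23) ≈ -4.0607e+7 + 38.367*I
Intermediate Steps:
c(l, K) = 8*sqrt(-9 + K) (c(l, K) = 8*sqrt(K - 9) = 8*sqrt(-9 + K))
g = -2518352/2552725 (g = 1263*(-1/1509) - 759*1/5075 = -421/503 - 759/5075 = -2518352/2552725 ≈ -0.98654)
c(-52, -14) - (-2233 + g)*(((-144 - 7100) - 982) - 9951) = 8*sqrt(-9 - 14) - (-2233 - 2518352/2552725)*(((-144 - 7100) - 982) - 9951) = 8*sqrt(-23) - (-5702753277)*((-7244 - 982) - 9951)/2552725 = 8*(I*sqrt(23)) - (-5702753277)*(-8226 - 9951)/2552725 = 8*I*sqrt(23) - (-5702753277)*(-18177)/2552725 = 8*I*sqrt(23) - 1*103658946316029/2552725 = 8*I*sqrt(23) - 103658946316029/2552725 = -103658946316029/2552725 + 8*I*sqrt(23)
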